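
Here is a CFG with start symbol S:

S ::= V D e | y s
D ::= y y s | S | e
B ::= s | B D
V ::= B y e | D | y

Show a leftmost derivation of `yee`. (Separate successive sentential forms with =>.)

S => VDe   [S ::= V D e]
VDe => yDe   [V ::= y]
yDe => yee   [D ::= e]

S => VDe => yDe => yee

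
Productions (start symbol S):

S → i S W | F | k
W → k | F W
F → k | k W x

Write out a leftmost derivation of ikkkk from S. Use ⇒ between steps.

S ⇒ iSW   [S → i S W]
iSW ⇒ iFW   [S → F]
iFW ⇒ ikW   [F → k]
ikW ⇒ ikFW   [W → F W]
ikFW ⇒ ikkW   [F → k]
ikkW ⇒ ikkFW   [W → F W]
ikkFW ⇒ ikkkW   [F → k]
ikkkW ⇒ ikkkk   [W → k]

S ⇒ iSW ⇒ iFW ⇒ ikW ⇒ ikFW ⇒ ikkW ⇒ ikkFW ⇒ ikkkW ⇒ ikkkk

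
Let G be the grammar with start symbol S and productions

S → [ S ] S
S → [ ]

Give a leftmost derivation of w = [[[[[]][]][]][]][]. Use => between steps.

S => [S]S => [[S]S]S => [[[S]S]S]S => [[[[S]S]S]S]S => [[[[[]]S]S]S]S => [[[[[]][]]S]S]S => [[[[[]][]][]]S]S => [[[[[]][]][]][]]S => [[[[[]][]][]][]][]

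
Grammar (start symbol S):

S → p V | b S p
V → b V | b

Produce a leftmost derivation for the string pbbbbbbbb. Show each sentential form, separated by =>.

S => pV   [S → p V]
pV => pbV   [V → b V]
pbV => pbbV   [V → b V]
pbbV => pbbbV   [V → b V]
pbbbV => pbbbbV   [V → b V]
pbbbbV => pbbbbbV   [V → b V]
pbbbbbV => pbbbbbbV   [V → b V]
pbbbbbbV => pbbbbbbbV   [V → b V]
pbbbbbbbV => pbbbbbbbb   [V → b]

S => pV => pbV => pbbV => pbbbV => pbbbbV => pbbbbbV => pbbbbbbV => pbbbbbbbV => pbbbbbbbb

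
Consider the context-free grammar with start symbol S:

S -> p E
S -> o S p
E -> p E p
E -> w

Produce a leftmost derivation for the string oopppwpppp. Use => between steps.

S => oSp   [S -> o S p]
oSp => ooSpp   [S -> o S p]
ooSpp => oopEpp   [S -> p E]
oopEpp => ooppEppp   [E -> p E p]
ooppEppp => oopppEpppp   [E -> p E p]
oopppEpppp => oopppwpppp   [E -> w]

S=>oSp=>ooSpp=>oopEpp=>ooppEppp=>oopppEpppp=>oopppwpppp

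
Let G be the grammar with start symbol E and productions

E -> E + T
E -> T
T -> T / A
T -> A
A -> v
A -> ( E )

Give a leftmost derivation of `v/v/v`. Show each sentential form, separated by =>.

E => T => T/A => T/A/A => A/A/A => v/A/A => v/v/A => v/v/v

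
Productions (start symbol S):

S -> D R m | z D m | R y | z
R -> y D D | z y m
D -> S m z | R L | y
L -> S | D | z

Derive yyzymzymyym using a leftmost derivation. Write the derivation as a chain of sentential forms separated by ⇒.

S ⇒ DRm ⇒ yRm ⇒ yyDDm ⇒ yyRLDm ⇒ yyzymLDm ⇒ yyzymSDm ⇒ yyzymRyDm ⇒ yyzymzymyDm ⇒ yyzymzymyym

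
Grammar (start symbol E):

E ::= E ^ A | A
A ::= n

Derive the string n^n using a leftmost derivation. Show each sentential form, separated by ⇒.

E ⇒ E^A ⇒ A^A ⇒ n^A ⇒ n^n

E ⇒ E^A   [E ::= E ^ A]
E^A ⇒ A^A   [E ::= A]
A^A ⇒ n^A   [A ::= n]
n^A ⇒ n^n   [A ::= n]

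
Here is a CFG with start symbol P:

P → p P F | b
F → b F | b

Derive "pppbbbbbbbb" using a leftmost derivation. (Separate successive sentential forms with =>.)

P=>pPF=>ppPFF=>pppPFFF=>pppbFFF=>pppbbFF=>pppbbbFF=>pppbbbbF=>pppbbbbbF=>pppbbbbbbF=>pppbbbbbbbF=>pppbbbbbbbb

P => pPF   [P → p P F]
pPF => ppPFF   [P → p P F]
ppPFF => pppPFFF   [P → p P F]
pppPFFF => pppbFFF   [P → b]
pppbFFF => pppbbFF   [F → b]
pppbbFF => pppbbbFF   [F → b F]
pppbbbFF => pppbbbbF   [F → b]
pppbbbbF => pppbbbbbF   [F → b F]
pppbbbbbF => pppbbbbbbF   [F → b F]
pppbbbbbbF => pppbbbbbbbF   [F → b F]
pppbbbbbbbF => pppbbbbbbbb   [F → b]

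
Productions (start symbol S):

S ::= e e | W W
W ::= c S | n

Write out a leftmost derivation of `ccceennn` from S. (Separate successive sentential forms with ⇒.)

S ⇒ WW ⇒ cSW ⇒ cWWW ⇒ ccSWW ⇒ ccWWWW ⇒ cccSWWW ⇒ ccceeWWW ⇒ ccceenWW ⇒ ccceennW ⇒ ccceennn

S ⇒ WW   [S ::= W W]
WW ⇒ cSW   [W ::= c S]
cSW ⇒ cWWW   [S ::= W W]
cWWW ⇒ ccSWW   [W ::= c S]
ccSWW ⇒ ccWWWW   [S ::= W W]
ccWWWW ⇒ cccSWWW   [W ::= c S]
cccSWWW ⇒ ccceeWWW   [S ::= e e]
ccceeWWW ⇒ ccceenWW   [W ::= n]
ccceenWW ⇒ ccceennW   [W ::= n]
ccceennW ⇒ ccceennn   [W ::= n]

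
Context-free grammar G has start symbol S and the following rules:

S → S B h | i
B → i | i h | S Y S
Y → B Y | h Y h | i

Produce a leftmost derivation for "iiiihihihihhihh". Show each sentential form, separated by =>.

S => SBh => SBhBh => SBhBhBh => SBhBhBhBh => SBhBhBhBhBh => iBhBhBhBhBh => iSYShBhBhBhBh => iiYShBhBhBhBh => iiiShBhBhBhBh => iiiihBhBhBhBh => iiiihihBhBhBh => iiiihihihBhBh => iiiihihihihhBh => iiiihihihihhihh

S => SBh   [S → S B h]
SBh => SBhBh   [S → S B h]
SBhBh => SBhBhBh   [S → S B h]
SBhBhBh => SBhBhBhBh   [S → S B h]
SBhBhBhBh => SBhBhBhBhBh   [S → S B h]
SBhBhBhBhBh => iBhBhBhBhBh   [S → i]
iBhBhBhBhBh => iSYShBhBhBhBh   [B → S Y S]
iSYShBhBhBhBh => iiYShBhBhBhBh   [S → i]
iiYShBhBhBhBh => iiiShBhBhBhBh   [Y → i]
iiiShBhBhBhBh => iiiihBhBhBhBh   [S → i]
iiiihBhBhBhBh => iiiihihBhBhBh   [B → i]
iiiihihBhBhBh => iiiihihihBhBh   [B → i]
iiiihihihBhBh => iiiihihihihhBh   [B → i h]
iiiihihihihhBh => iiiihihihihhihh   [B → i h]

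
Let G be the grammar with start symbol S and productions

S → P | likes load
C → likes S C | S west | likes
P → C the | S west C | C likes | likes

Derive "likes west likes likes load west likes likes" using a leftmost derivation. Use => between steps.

S => P => S west C => P west C => likes west C => likes west likes S C => likes west likes P C => likes west likes C likes C => likes west likes S west likes C => likes west likes likes load west likes C => likes west likes likes load west likes likes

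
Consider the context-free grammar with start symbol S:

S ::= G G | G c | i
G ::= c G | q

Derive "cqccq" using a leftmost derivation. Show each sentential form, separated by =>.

S=>GG=>cGG=>cqG=>cqcG=>cqccG=>cqccq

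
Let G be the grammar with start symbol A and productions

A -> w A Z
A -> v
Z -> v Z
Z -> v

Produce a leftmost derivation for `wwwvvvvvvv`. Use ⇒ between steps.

A⇒wAZ⇒wwAZZ⇒wwwAZZZ⇒wwwvZZZ⇒wwwvvZZZ⇒wwwvvvZZZ⇒wwwvvvvZZ⇒wwwvvvvvZ⇒wwwvvvvvvZ⇒wwwvvvvvvv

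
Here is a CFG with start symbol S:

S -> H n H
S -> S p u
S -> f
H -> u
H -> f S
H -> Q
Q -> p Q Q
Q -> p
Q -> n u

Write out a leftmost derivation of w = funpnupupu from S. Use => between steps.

S => Spu => Spupu => HnHpupu => fSnHpupu => fHnHnHpupu => funHnHpupu => funQnHpupu => funpnHpupu => funpnupupu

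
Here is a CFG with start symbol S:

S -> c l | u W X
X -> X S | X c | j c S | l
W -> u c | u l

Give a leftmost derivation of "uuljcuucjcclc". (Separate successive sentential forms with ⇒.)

S ⇒ uWX ⇒ uulX ⇒ uuljcS ⇒ uuljcuWX ⇒ uuljcuucX ⇒ uuljcuucXc ⇒ uuljcuucjcSc ⇒ uuljcuucjcclc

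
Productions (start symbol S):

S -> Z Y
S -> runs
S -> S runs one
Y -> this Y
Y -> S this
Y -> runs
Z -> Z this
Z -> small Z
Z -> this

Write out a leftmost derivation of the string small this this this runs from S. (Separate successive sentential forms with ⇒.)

S ⇒ Z Y ⇒ Z this Y ⇒ Z this this Y ⇒ small Z this this Y ⇒ small this this this Y ⇒ small this this this runs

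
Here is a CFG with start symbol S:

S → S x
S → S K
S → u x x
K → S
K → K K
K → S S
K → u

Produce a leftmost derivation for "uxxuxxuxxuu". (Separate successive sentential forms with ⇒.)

S ⇒ SK ⇒ uxxK ⇒ uxxSS ⇒ uxxuxxS ⇒ uxxuxxSK ⇒ uxxuxxSKK ⇒ uxxuxxuxxKK ⇒ uxxuxxuxxuK ⇒ uxxuxxuxxuu

S ⇒ SK   [S → S K]
SK ⇒ uxxK   [S → u x x]
uxxK ⇒ uxxSS   [K → S S]
uxxSS ⇒ uxxuxxS   [S → u x x]
uxxuxxS ⇒ uxxuxxSK   [S → S K]
uxxuxxSK ⇒ uxxuxxSKK   [S → S K]
uxxuxxSKK ⇒ uxxuxxuxxKK   [S → u x x]
uxxuxxuxxKK ⇒ uxxuxxuxxuK   [K → u]
uxxuxxuxxuK ⇒ uxxuxxuxxuu   [K → u]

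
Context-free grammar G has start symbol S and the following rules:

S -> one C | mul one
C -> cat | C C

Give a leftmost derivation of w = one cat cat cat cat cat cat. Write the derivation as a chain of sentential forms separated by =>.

S => one C => one C C => one cat C => one cat C C => one cat C C C => one cat C C C C => one cat cat C C C => one cat cat cat C C => one cat cat cat cat C => one cat cat cat cat C C => one cat cat cat cat cat C => one cat cat cat cat cat cat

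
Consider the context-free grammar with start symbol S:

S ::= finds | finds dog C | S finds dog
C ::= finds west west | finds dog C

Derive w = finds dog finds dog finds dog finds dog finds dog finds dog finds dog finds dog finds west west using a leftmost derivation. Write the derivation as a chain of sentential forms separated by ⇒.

S ⇒ finds dog C ⇒ finds dog finds dog C ⇒ finds dog finds dog finds dog C ⇒ finds dog finds dog finds dog finds dog C ⇒ finds dog finds dog finds dog finds dog finds dog C ⇒ finds dog finds dog finds dog finds dog finds dog finds dog C ⇒ finds dog finds dog finds dog finds dog finds dog finds dog finds dog C ⇒ finds dog finds dog finds dog finds dog finds dog finds dog finds dog finds dog C ⇒ finds dog finds dog finds dog finds dog finds dog finds dog finds dog finds dog finds west west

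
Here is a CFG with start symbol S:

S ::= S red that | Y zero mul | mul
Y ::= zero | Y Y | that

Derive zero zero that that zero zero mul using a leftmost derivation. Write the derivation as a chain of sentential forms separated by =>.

S => Y zero mul => Y Y zero mul => Y Y Y zero mul => zero Y Y zero mul => zero Y Y Y zero mul => zero Y Y Y Y zero mul => zero zero Y Y Y zero mul => zero zero that Y Y zero mul => zero zero that that Y zero mul => zero zero that that zero zero mul

S => Y zero mul   [S ::= Y zero mul]
Y zero mul => Y Y zero mul   [Y ::= Y Y]
Y Y zero mul => Y Y Y zero mul   [Y ::= Y Y]
Y Y Y zero mul => zero Y Y zero mul   [Y ::= zero]
zero Y Y zero mul => zero Y Y Y zero mul   [Y ::= Y Y]
zero Y Y Y zero mul => zero Y Y Y Y zero mul   [Y ::= Y Y]
zero Y Y Y Y zero mul => zero zero Y Y Y zero mul   [Y ::= zero]
zero zero Y Y Y zero mul => zero zero that Y Y zero mul   [Y ::= that]
zero zero that Y Y zero mul => zero zero that that Y zero mul   [Y ::= that]
zero zero that that Y zero mul => zero zero that that zero zero mul   [Y ::= zero]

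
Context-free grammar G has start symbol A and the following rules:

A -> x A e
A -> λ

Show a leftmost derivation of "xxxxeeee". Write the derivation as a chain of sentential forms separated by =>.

A=>xAe=>xxAee=>xxxAeee=>xxxxAeeee=>xxxxeeee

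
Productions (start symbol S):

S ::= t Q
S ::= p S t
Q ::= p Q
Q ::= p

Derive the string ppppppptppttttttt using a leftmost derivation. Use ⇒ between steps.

S ⇒ pSt   [S ::= p S t]
pSt ⇒ ppStt   [S ::= p S t]
ppStt ⇒ pppSttt   [S ::= p S t]
pppSttt ⇒ ppppStttt   [S ::= p S t]
ppppStttt ⇒ pppppSttttt   [S ::= p S t]
pppppSttttt ⇒ ppppppStttttt   [S ::= p S t]
ppppppStttttt ⇒ pppppppSttttttt   [S ::= p S t]
pppppppSttttttt ⇒ ppppppptQttttttt   [S ::= t Q]
ppppppptQttttttt ⇒ ppppppptpQttttttt   [Q ::= p Q]
ppppppptpQttttttt ⇒ ppppppptppttttttt   [Q ::= p]

S⇒pSt⇒ppStt⇒pppSttt⇒ppppStttt⇒pppppSttttt⇒ppppppStttttt⇒pppppppSttttttt⇒ppppppptQttttttt⇒ppppppptpQttttttt⇒ppppppptppttttttt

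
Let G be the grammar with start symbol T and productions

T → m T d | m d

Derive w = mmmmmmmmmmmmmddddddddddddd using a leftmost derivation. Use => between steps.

T => mTd => mmTdd => mmmTddd => mmmmTdddd => mmmmmTddddd => mmmmmmTdddddd => mmmmmmmTddddddd => mmmmmmmmTdddddddd => mmmmmmmmmTddddddddd => mmmmmmmmmmTdddddddddd => mmmmmmmmmmmTddddddddddd => mmmmmmmmmmmmTdddddddddddd => mmmmmmmmmmmmmddddddddddddd

T => mTd   [T → m T d]
mTd => mmTdd   [T → m T d]
mmTdd => mmmTddd   [T → m T d]
mmmTddd => mmmmTdddd   [T → m T d]
mmmmTdddd => mmmmmTddddd   [T → m T d]
mmmmmTddddd => mmmmmmTdddddd   [T → m T d]
mmmmmmTdddddd => mmmmmmmTddddddd   [T → m T d]
mmmmmmmTddddddd => mmmmmmmmTdddddddd   [T → m T d]
mmmmmmmmTdddddddd => mmmmmmmmmTddddddddd   [T → m T d]
mmmmmmmmmTddddddddd => mmmmmmmmmmTdddddddddd   [T → m T d]
mmmmmmmmmmTdddddddddd => mmmmmmmmmmmTddddddddddd   [T → m T d]
mmmmmmmmmmmTddddddddddd => mmmmmmmmmmmmTdddddddddddd   [T → m T d]
mmmmmmmmmmmmTdddddddddddd => mmmmmmmmmmmmmddddddddddddd   [T → m d]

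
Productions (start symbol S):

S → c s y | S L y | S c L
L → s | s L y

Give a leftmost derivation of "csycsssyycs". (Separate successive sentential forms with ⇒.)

S ⇒ ScL ⇒ ScLcL ⇒ csycLcL ⇒ csycsLycL ⇒ csycssLyycL ⇒ csycsssyycL ⇒ csycsssyycs

S ⇒ ScL   [S → S c L]
ScL ⇒ ScLcL   [S → S c L]
ScLcL ⇒ csycLcL   [S → c s y]
csycLcL ⇒ csycsLycL   [L → s L y]
csycsLycL ⇒ csycssLyycL   [L → s L y]
csycssLyycL ⇒ csycsssyycL   [L → s]
csycsssyycL ⇒ csycsssyycs   [L → s]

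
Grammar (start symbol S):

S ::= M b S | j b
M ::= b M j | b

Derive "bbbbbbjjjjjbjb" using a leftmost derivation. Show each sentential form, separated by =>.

S => MbS => bMjbS => bbMjjbS => bbbMjjjbS => bbbbMjjjjbS => bbbbbMjjjjjbS => bbbbbbjjjjjbS => bbbbbbjjjjjbjb

S => MbS   [S ::= M b S]
MbS => bMjbS   [M ::= b M j]
bMjbS => bbMjjbS   [M ::= b M j]
bbMjjbS => bbbMjjjbS   [M ::= b M j]
bbbMjjjbS => bbbbMjjjjbS   [M ::= b M j]
bbbbMjjjjbS => bbbbbMjjjjjbS   [M ::= b M j]
bbbbbMjjjjjbS => bbbbbbjjjjjbS   [M ::= b]
bbbbbbjjjjjbS => bbbbbbjjjjjbjb   [S ::= j b]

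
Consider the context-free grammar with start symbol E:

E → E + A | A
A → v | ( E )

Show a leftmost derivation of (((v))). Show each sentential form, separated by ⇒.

E ⇒ A   [E → A]
A ⇒ (E)   [A → ( E )]
(E) ⇒ (A)   [E → A]
(A) ⇒ ((E))   [A → ( E )]
((E)) ⇒ ((A))   [E → A]
((A)) ⇒ (((E)))   [A → ( E )]
(((E))) ⇒ (((A)))   [E → A]
(((A))) ⇒ (((v)))   [A → v]

E⇒A⇒(E)⇒(A)⇒((E))⇒((A))⇒(((E)))⇒(((A)))⇒(((v)))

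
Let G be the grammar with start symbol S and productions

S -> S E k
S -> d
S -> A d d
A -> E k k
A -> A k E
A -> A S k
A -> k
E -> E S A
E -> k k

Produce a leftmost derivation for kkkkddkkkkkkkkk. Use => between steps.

S => SEk => SEkEk => SEkEkEk => AddEkEkEk => AkEddEkEkEk => kkEddEkEkEk => kkkkddEkEkEk => kkkkddkkkEkEk => kkkkddkkkkkkEk => kkkkddkkkkkkkkk

S => SEk   [S -> S E k]
SEk => SEkEk   [S -> S E k]
SEkEk => SEkEkEk   [S -> S E k]
SEkEkEk => AddEkEkEk   [S -> A d d]
AddEkEkEk => AkEddEkEkEk   [A -> A k E]
AkEddEkEkEk => kkEddEkEkEk   [A -> k]
kkEddEkEkEk => kkkkddEkEkEk   [E -> k k]
kkkkddEkEkEk => kkkkddkkkEkEk   [E -> k k]
kkkkddkkkEkEk => kkkkddkkkkkkEk   [E -> k k]
kkkkddkkkkkkEk => kkkkddkkkkkkkkk   [E -> k k]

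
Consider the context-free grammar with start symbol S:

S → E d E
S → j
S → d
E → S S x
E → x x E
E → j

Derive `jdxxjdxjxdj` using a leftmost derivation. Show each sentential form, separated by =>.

S => EdE   [S → E d E]
EdE => SSxdE   [E → S S x]
SSxdE => EdESxdE   [S → E d E]
EdESxdE => jdESxdE   [E → j]
jdESxdE => jdxxESxdE   [E → x x E]
jdxxESxdE => jdxxSSxSxdE   [E → S S x]
jdxxSSxSxdE => jdxxjSxSxdE   [S → j]
jdxxjSxSxdE => jdxxjdxSxdE   [S → d]
jdxxjdxSxdE => jdxxjdxjxdE   [S → j]
jdxxjdxjxdE => jdxxjdxjxdj   [E → j]

S => EdE => SSxdE => EdESxdE => jdESxdE => jdxxESxdE => jdxxSSxSxdE => jdxxjSxSxdE => jdxxjdxSxdE => jdxxjdxjxdE => jdxxjdxjxdj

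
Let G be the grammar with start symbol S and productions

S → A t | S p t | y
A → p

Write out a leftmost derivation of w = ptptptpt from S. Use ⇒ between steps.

S ⇒ Spt ⇒ Sptpt ⇒ Sptptpt ⇒ Atptptpt ⇒ ptptptpt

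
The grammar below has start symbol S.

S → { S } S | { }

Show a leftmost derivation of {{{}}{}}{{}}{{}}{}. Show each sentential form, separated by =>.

S=>{S}S=>{{S}S}S=>{{{}}S}S=>{{{}}{}}S=>{{{}}{}}{S}S=>{{{}}{}}{{}}S=>{{{}}{}}{{}}{S}S=>{{{}}{}}{{}}{{}}S=>{{{}}{}}{{}}{{}}{}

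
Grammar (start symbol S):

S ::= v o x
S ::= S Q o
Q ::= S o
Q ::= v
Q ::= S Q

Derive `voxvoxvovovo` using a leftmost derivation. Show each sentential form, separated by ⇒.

S ⇒ SQo ⇒ SQoQo ⇒ SQoQoQo ⇒ voxQoQoQo ⇒ voxSQoQoQo ⇒ voxvoxQoQoQo ⇒ voxvoxvoQoQo ⇒ voxvoxvovoQo ⇒ voxvoxvovovo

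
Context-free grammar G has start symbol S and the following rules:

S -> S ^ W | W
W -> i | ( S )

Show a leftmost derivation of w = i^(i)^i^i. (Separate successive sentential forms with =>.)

S => S^W   [S -> S ^ W]
S^W => S^W^W   [S -> S ^ W]
S^W^W => S^W^W^W   [S -> S ^ W]
S^W^W^W => W^W^W^W   [S -> W]
W^W^W^W => i^W^W^W   [W -> i]
i^W^W^W => i^(S)^W^W   [W -> ( S )]
i^(S)^W^W => i^(W)^W^W   [S -> W]
i^(W)^W^W => i^(i)^W^W   [W -> i]
i^(i)^W^W => i^(i)^i^W   [W -> i]
i^(i)^i^W => i^(i)^i^i   [W -> i]

S => S^W => S^W^W => S^W^W^W => W^W^W^W => i^W^W^W => i^(S)^W^W => i^(W)^W^W => i^(i)^W^W => i^(i)^i^W => i^(i)^i^i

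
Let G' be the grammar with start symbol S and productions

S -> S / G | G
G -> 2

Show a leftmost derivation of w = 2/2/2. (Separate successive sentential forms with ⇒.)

S ⇒ S/G ⇒ S/G/G ⇒ G/G/G ⇒ 2/G/G ⇒ 2/2/G ⇒ 2/2/2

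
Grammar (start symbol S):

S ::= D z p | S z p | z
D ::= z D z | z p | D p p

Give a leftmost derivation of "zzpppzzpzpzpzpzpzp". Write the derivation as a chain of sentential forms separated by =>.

S => Szp => Szpzp => Szpzpzp => Szpzpzpzp => Szpzpzpzpzp => Dzpzpzpzpzpzp => zDzzpzpzpzpzpzp => zDppzzpzpzpzpzpzp => zzpppzzpzpzpzpzpzp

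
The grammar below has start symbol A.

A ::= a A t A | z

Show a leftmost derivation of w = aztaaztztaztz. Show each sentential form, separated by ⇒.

A ⇒ aAtA ⇒ aztA ⇒ aztaAtA ⇒ aztaaAtAtA ⇒ aztaaztAtA ⇒ aztaaztztA ⇒ aztaaztztaAtA ⇒ aztaaztztaztA ⇒ aztaaztztaztz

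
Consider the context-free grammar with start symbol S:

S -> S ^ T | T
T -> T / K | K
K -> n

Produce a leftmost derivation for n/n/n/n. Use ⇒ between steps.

S⇒T⇒T/K⇒T/K/K⇒T/K/K/K⇒K/K/K/K⇒n/K/K/K⇒n/n/K/K⇒n/n/n/K⇒n/n/n/n

S ⇒ T   [S -> T]
T ⇒ T/K   [T -> T / K]
T/K ⇒ T/K/K   [T -> T / K]
T/K/K ⇒ T/K/K/K   [T -> T / K]
T/K/K/K ⇒ K/K/K/K   [T -> K]
K/K/K/K ⇒ n/K/K/K   [K -> n]
n/K/K/K ⇒ n/n/K/K   [K -> n]
n/n/K/K ⇒ n/n/n/K   [K -> n]
n/n/n/K ⇒ n/n/n/n   [K -> n]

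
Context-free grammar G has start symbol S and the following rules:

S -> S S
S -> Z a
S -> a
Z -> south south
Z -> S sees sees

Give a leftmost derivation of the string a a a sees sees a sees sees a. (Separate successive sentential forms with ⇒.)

S ⇒ Z a   [S -> Z a]
Z a ⇒ S sees sees a   [Z -> S sees sees]
S sees sees a ⇒ Z a sees sees a   [S -> Z a]
Z a sees sees a ⇒ S sees sees a sees sees a   [Z -> S sees sees]
S sees sees a sees sees a ⇒ S S sees sees a sees sees a   [S -> S S]
S S sees sees a sees sees a ⇒ S S S sees sees a sees sees a   [S -> S S]
S S S sees sees a sees sees a ⇒ a S S sees sees a sees sees a   [S -> a]
a S S sees sees a sees sees a ⇒ a a S sees sees a sees sees a   [S -> a]
a a S sees sees a sees sees a ⇒ a a a sees sees a sees sees a   [S -> a]

S ⇒ Z a ⇒ S sees sees a ⇒ Z a sees sees a ⇒ S sees sees a sees sees a ⇒ S S sees sees a sees sees a ⇒ S S S sees sees a sees sees a ⇒ a S S sees sees a sees sees a ⇒ a a S sees sees a sees sees a ⇒ a a a sees sees a sees sees a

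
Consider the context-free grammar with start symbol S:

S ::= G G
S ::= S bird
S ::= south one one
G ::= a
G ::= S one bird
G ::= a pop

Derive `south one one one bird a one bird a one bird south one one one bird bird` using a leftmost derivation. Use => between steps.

S => S bird   [S ::= S bird]
S bird => G G bird   [S ::= G G]
G G bird => S one bird G bird   [G ::= S one bird]
S one bird G bird => G G one bird G bird   [S ::= G G]
G G one bird G bird => S one bird G one bird G bird   [G ::= S one bird]
S one bird G one bird G bird => G G one bird G one bird G bird   [S ::= G G]
G G one bird G one bird G bird => S one bird G one bird G one bird G bird   [G ::= S one bird]
S one bird G one bird G one bird G bird => south one one one bird G one bird G one bird G bird   [S ::= south one one]
south one one one bird G one bird G one bird G bird => south one one one bird a one bird G one bird G bird   [G ::= a]
south one one one bird a one bird G one bird G bird => south one one one bird a one bird a one bird G bird   [G ::= a]
south one one one bird a one bird a one bird G bird => south one one one bird a one bird a one bird S one bird bird   [G ::= S one bird]
south one one one bird a one bird a one bird S one bird bird => south one one one bird a one bird a one bird south one one one bird bird   [S ::= south one one]

S => S bird => G G bird => S one bird G bird => G G one bird G bird => S one bird G one bird G bird => G G one bird G one bird G bird => S one bird G one bird G one bird G bird => south one one one bird G one bird G one bird G bird => south one one one bird a one bird G one bird G bird => south one one one bird a one bird a one bird G bird => south one one one bird a one bird a one bird S one bird bird => south one one one bird a one bird a one bird south one one one bird bird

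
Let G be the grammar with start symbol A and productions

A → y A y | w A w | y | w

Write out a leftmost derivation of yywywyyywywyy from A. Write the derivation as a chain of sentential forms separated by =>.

A=>yAy=>yyAyy=>yywAwyy=>yywyAywyy=>yywywAwywyy=>yywywyAywywyy=>yywywyyywywyy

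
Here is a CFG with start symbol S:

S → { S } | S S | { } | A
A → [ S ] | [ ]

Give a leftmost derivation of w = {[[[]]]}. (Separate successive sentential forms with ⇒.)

S ⇒ {S} ⇒ {A} ⇒ {[S]} ⇒ {[A]} ⇒ {[[S]]} ⇒ {[[A]]} ⇒ {[[[]]]}

S ⇒ {S}   [S → { S }]
{S} ⇒ {A}   [S → A]
{A} ⇒ {[S]}   [A → [ S ]]
{[S]} ⇒ {[A]}   [S → A]
{[A]} ⇒ {[[S]]}   [A → [ S ]]
{[[S]]} ⇒ {[[A]]}   [S → A]
{[[A]]} ⇒ {[[[]]]}   [A → [ ]]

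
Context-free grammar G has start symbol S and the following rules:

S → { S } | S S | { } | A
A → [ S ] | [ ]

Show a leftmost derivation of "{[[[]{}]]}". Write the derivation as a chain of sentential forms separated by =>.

S => {S} => {A} => {[S]} => {[A]} => {[[S]]} => {[[SS]]} => {[[AS]]} => {[[[]S]]} => {[[[]{}]]}

S => {S}   [S → { S }]
{S} => {A}   [S → A]
{A} => {[S]}   [A → [ S ]]
{[S]} => {[A]}   [S → A]
{[A]} => {[[S]]}   [A → [ S ]]
{[[S]]} => {[[SS]]}   [S → S S]
{[[SS]]} => {[[AS]]}   [S → A]
{[[AS]]} => {[[[]S]]}   [A → [ ]]
{[[[]S]]} => {[[[]{}]]}   [S → { }]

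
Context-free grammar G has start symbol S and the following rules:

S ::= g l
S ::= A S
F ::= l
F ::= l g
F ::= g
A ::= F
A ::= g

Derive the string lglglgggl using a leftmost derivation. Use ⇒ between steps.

S ⇒ AS   [S ::= A S]
AS ⇒ FS   [A ::= F]
FS ⇒ lgS   [F ::= l g]
lgS ⇒ lgAS   [S ::= A S]
lgAS ⇒ lgFS   [A ::= F]
lgFS ⇒ lglgS   [F ::= l g]
lglgS ⇒ lglgAS   [S ::= A S]
lglgAS ⇒ lglgFS   [A ::= F]
lglgFS ⇒ lglglgS   [F ::= l g]
lglglgS ⇒ lglglgAS   [S ::= A S]
lglglgAS ⇒ lglglggS   [A ::= g]
lglglggS ⇒ lglglgggl   [S ::= g l]

S ⇒ AS ⇒ FS ⇒ lgS ⇒ lgAS ⇒ lgFS ⇒ lglgS ⇒ lglgAS ⇒ lglgFS ⇒ lglglgS ⇒ lglglgAS ⇒ lglglggS ⇒ lglglgggl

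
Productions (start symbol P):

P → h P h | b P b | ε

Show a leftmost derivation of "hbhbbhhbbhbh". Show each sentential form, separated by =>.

P => hPh => hbPbh => hbhPhbh => hbhbPbhbh => hbhbbPbbhbh => hbhbbhPhbbhbh => hbhbbhhbbhbh

P => hPh   [P → h P h]
hPh => hbPbh   [P → b P b]
hbPbh => hbhPhbh   [P → h P h]
hbhPhbh => hbhbPbhbh   [P → b P b]
hbhbPbhbh => hbhbbPbbhbh   [P → b P b]
hbhbbPbbhbh => hbhbbhPhbbhbh   [P → h P h]
hbhbbhPhbbhbh => hbhbbhhbbhbh   [P → ε]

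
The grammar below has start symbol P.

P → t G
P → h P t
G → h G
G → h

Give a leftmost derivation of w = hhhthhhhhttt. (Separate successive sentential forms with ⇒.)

P ⇒ hPt ⇒ hhPtt ⇒ hhhPttt ⇒ hhhtGttt ⇒ hhhthGttt ⇒ hhhthhGttt ⇒ hhhthhhGttt ⇒ hhhthhhhGttt ⇒ hhhthhhhhttt

P ⇒ hPt   [P → h P t]
hPt ⇒ hhPtt   [P → h P t]
hhPtt ⇒ hhhPttt   [P → h P t]
hhhPttt ⇒ hhhtGttt   [P → t G]
hhhtGttt ⇒ hhhthGttt   [G → h G]
hhhthGttt ⇒ hhhthhGttt   [G → h G]
hhhthhGttt ⇒ hhhthhhGttt   [G → h G]
hhhthhhGttt ⇒ hhhthhhhGttt   [G → h G]
hhhthhhhGttt ⇒ hhhthhhhhttt   [G → h]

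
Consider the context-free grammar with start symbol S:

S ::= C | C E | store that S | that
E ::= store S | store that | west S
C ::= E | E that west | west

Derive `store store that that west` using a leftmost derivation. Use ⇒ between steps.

S ⇒ C   [S ::= C]
C ⇒ E   [C ::= E]
E ⇒ store S   [E ::= store S]
store S ⇒ store C   [S ::= C]
store C ⇒ store E that west   [C ::= E that west]
store E that west ⇒ store store that that west   [E ::= store that]

S ⇒ C ⇒ E ⇒ store S ⇒ store C ⇒ store E that west ⇒ store store that that west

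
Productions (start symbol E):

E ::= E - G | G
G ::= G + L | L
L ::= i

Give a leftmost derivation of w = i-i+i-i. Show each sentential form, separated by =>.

E => E-G => E-G-G => G-G-G => L-G-G => i-G-G => i-G+L-G => i-L+L-G => i-i+L-G => i-i+i-G => i-i+i-L => i-i+i-i

E => E-G   [E ::= E - G]
E-G => E-G-G   [E ::= E - G]
E-G-G => G-G-G   [E ::= G]
G-G-G => L-G-G   [G ::= L]
L-G-G => i-G-G   [L ::= i]
i-G-G => i-G+L-G   [G ::= G + L]
i-G+L-G => i-L+L-G   [G ::= L]
i-L+L-G => i-i+L-G   [L ::= i]
i-i+L-G => i-i+i-G   [L ::= i]
i-i+i-G => i-i+i-L   [G ::= L]
i-i+i-L => i-i+i-i   [L ::= i]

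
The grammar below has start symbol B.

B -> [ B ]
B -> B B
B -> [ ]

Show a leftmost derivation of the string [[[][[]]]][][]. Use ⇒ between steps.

B ⇒ BB ⇒ BBB ⇒ [B]BB ⇒ [[B]]BB ⇒ [[BB]]BB ⇒ [[[]B]]BB ⇒ [[[][B]]]BB ⇒ [[[][[]]]]BB ⇒ [[[][[]]]][]B ⇒ [[[][[]]]][][]

B ⇒ BB   [B -> B B]
BB ⇒ BBB   [B -> B B]
BBB ⇒ [B]BB   [B -> [ B ]]
[B]BB ⇒ [[B]]BB   [B -> [ B ]]
[[B]]BB ⇒ [[BB]]BB   [B -> B B]
[[BB]]BB ⇒ [[[]B]]BB   [B -> [ ]]
[[[]B]]BB ⇒ [[[][B]]]BB   [B -> [ B ]]
[[[][B]]]BB ⇒ [[[][[]]]]BB   [B -> [ ]]
[[[][[]]]]BB ⇒ [[[][[]]]][]B   [B -> [ ]]
[[[][[]]]][]B ⇒ [[[][[]]]][][]   [B -> [ ]]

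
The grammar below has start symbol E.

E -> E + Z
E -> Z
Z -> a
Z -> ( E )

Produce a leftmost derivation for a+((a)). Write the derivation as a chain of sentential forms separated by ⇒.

E ⇒ E+Z   [E -> E + Z]
E+Z ⇒ Z+Z   [E -> Z]
Z+Z ⇒ a+Z   [Z -> a]
a+Z ⇒ a+(E)   [Z -> ( E )]
a+(E) ⇒ a+(Z)   [E -> Z]
a+(Z) ⇒ a+((E))   [Z -> ( E )]
a+((E)) ⇒ a+((Z))   [E -> Z]
a+((Z)) ⇒ a+((a))   [Z -> a]

E ⇒ E+Z ⇒ Z+Z ⇒ a+Z ⇒ a+(E) ⇒ a+(Z) ⇒ a+((E)) ⇒ a+((Z)) ⇒ a+((a))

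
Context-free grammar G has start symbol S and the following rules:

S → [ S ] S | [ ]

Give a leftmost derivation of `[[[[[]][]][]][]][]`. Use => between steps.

S=>[S]S=>[[S]S]S=>[[[S]S]S]S=>[[[[S]S]S]S]S=>[[[[[]]S]S]S]S=>[[[[[]][]]S]S]S=>[[[[[]][]][]]S]S=>[[[[[]][]][]][]]S=>[[[[[]][]][]][]][]

S => [S]S   [S → [ S ] S]
[S]S => [[S]S]S   [S → [ S ] S]
[[S]S]S => [[[S]S]S]S   [S → [ S ] S]
[[[S]S]S]S => [[[[S]S]S]S]S   [S → [ S ] S]
[[[[S]S]S]S]S => [[[[[]]S]S]S]S   [S → [ ]]
[[[[[]]S]S]S]S => [[[[[]][]]S]S]S   [S → [ ]]
[[[[[]][]]S]S]S => [[[[[]][]][]]S]S   [S → [ ]]
[[[[[]][]][]]S]S => [[[[[]][]][]][]]S   [S → [ ]]
[[[[[]][]][]][]]S => [[[[[]][]][]][]][]   [S → [ ]]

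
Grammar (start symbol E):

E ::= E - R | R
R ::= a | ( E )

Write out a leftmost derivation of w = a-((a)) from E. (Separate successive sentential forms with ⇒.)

E ⇒ E-R   [E ::= E - R]
E-R ⇒ R-R   [E ::= R]
R-R ⇒ a-R   [R ::= a]
a-R ⇒ a-(E)   [R ::= ( E )]
a-(E) ⇒ a-(R)   [E ::= R]
a-(R) ⇒ a-((E))   [R ::= ( E )]
a-((E)) ⇒ a-((R))   [E ::= R]
a-((R)) ⇒ a-((a))   [R ::= a]

E ⇒ E-R ⇒ R-R ⇒ a-R ⇒ a-(E) ⇒ a-(R) ⇒ a-((E)) ⇒ a-((R)) ⇒ a-((a))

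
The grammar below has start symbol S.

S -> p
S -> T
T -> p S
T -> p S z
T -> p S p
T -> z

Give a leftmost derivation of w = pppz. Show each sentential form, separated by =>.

S => T => pS => pT => ppSz => pppz

S => T   [S -> T]
T => pS   [T -> p S]
pS => pT   [S -> T]
pT => ppSz   [T -> p S z]
ppSz => pppz   [S -> p]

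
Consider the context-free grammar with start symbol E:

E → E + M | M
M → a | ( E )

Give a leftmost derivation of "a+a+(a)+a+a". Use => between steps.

E => E+M => E+M+M => E+M+M+M => E+M+M+M+M => M+M+M+M+M => a+M+M+M+M => a+a+M+M+M => a+a+(E)+M+M => a+a+(M)+M+M => a+a+(a)+M+M => a+a+(a)+a+M => a+a+(a)+a+a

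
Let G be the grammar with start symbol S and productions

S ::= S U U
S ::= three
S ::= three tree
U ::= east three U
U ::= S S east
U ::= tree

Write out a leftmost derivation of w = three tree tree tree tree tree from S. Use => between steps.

S => S U U => S U U U U => three tree U U U U => three tree tree U U U => three tree tree tree U U => three tree tree tree tree U => three tree tree tree tree tree

S => S U U   [S ::= S U U]
S U U => S U U U U   [S ::= S U U]
S U U U U => three tree U U U U   [S ::= three tree]
three tree U U U U => three tree tree U U U   [U ::= tree]
three tree tree U U U => three tree tree tree U U   [U ::= tree]
three tree tree tree U U => three tree tree tree tree U   [U ::= tree]
three tree tree tree tree U => three tree tree tree tree tree   [U ::= tree]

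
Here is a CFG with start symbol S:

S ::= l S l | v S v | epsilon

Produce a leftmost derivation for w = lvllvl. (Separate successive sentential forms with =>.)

S => lSl => lvSvl => lvlSlvl => lvllvl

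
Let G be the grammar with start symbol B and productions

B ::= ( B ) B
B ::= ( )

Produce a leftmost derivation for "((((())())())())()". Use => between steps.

B => (B)B => ((B)B)B => (((B)B)B)B => ((((B)B)B)B)B => ((((())B)B)B)B => ((((())())B)B)B => ((((())())())B)B => ((((())())())())B => ((((())())())())()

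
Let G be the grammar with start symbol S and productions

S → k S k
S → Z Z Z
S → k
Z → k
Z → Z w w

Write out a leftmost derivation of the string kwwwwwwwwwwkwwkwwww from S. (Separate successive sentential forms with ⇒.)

S⇒ZZZ⇒ZwwZZ⇒ZwwwwZZ⇒ZwwwwwwZZ⇒ZwwwwwwwwZZ⇒ZwwwwwwwwwwZZ⇒kwwwwwwwwwwZZ⇒kwwwwwwwwwwZwwZ⇒kwwwwwwwwwwkwwZ⇒kwwwwwwwwwwkwwZww⇒kwwwwwwwwwwkwwZwwww⇒kwwwwwwwwwwkwwkwwww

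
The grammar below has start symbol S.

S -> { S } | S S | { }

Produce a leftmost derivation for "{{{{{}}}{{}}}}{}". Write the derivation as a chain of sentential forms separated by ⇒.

S⇒SS⇒{S}S⇒{{S}}S⇒{{SS}}S⇒{{{S}S}}S⇒{{{{S}}S}}S⇒{{{{{}}}S}}S⇒{{{{{}}}{S}}}S⇒{{{{{}}}{{}}}}S⇒{{{{{}}}{{}}}}{}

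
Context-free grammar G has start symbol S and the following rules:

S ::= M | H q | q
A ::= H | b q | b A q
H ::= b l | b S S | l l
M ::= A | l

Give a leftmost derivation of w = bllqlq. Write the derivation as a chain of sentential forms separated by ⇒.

S⇒Hq⇒bSSq⇒bHqSq⇒bllqSq⇒bllqMq⇒bllqlq

S ⇒ Hq   [S ::= H q]
Hq ⇒ bSSq   [H ::= b S S]
bSSq ⇒ bHqSq   [S ::= H q]
bHqSq ⇒ bllqSq   [H ::= l l]
bllqSq ⇒ bllqMq   [S ::= M]
bllqMq ⇒ bllqlq   [M ::= l]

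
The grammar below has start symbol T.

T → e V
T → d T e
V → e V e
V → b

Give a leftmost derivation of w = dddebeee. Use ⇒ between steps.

T ⇒ dTe ⇒ ddTee ⇒ dddTeee ⇒ dddeVeee ⇒ dddebeee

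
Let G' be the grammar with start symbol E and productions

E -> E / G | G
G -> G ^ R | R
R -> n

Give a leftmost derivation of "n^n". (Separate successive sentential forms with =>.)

E => G => G^R => R^R => n^R => n^n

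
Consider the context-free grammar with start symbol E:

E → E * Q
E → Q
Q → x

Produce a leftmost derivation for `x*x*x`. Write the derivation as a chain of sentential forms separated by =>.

E => E*Q => E*Q*Q => Q*Q*Q => x*Q*Q => x*x*Q => x*x*x

E => E*Q   [E → E * Q]
E*Q => E*Q*Q   [E → E * Q]
E*Q*Q => Q*Q*Q   [E → Q]
Q*Q*Q => x*Q*Q   [Q → x]
x*Q*Q => x*x*Q   [Q → x]
x*x*Q => x*x*x   [Q → x]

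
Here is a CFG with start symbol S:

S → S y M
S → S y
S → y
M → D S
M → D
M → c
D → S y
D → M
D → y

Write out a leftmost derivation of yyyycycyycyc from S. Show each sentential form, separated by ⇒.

S ⇒ SyM   [S → S y M]
SyM ⇒ SyMyM   [S → S y M]
SyMyM ⇒ SyyMyM   [S → S y]
SyyMyM ⇒ SyMyyMyM   [S → S y M]
SyMyyMyM ⇒ SyMyMyyMyM   [S → S y M]
SyMyMyyMyM ⇒ SyyMyMyyMyM   [S → S y]
SyyMyMyyMyM ⇒ SyyyMyMyyMyM   [S → S y]
SyyyMyMyyMyM ⇒ yyyyMyMyyMyM   [S → y]
yyyyMyMyyMyM ⇒ yyyycyMyyMyM   [M → c]
yyyycyMyyMyM ⇒ yyyycycyyMyM   [M → c]
yyyycycyyMyM ⇒ yyyycycyycyM   [M → c]
yyyycycyycyM ⇒ yyyycycyycyc   [M → c]

S ⇒ SyM ⇒ SyMyM ⇒ SyyMyM ⇒ SyMyyMyM ⇒ SyMyMyyMyM ⇒ SyyMyMyyMyM ⇒ SyyyMyMyyMyM ⇒ yyyyMyMyyMyM ⇒ yyyycyMyyMyM ⇒ yyyycycyyMyM ⇒ yyyycycyycyM ⇒ yyyycycyycyc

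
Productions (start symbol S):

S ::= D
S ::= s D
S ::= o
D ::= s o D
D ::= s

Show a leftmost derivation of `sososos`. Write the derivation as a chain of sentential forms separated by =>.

S => D => soD => sosoD => sososoD => sososos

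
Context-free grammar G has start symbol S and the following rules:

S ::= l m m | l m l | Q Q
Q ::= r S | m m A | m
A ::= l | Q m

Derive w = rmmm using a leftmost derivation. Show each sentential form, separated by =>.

S=>QQ=>rSQ=>rQQQ=>rmQQ=>rmmQ=>rmmm

S => QQ   [S ::= Q Q]
QQ => rSQ   [Q ::= r S]
rSQ => rQQQ   [S ::= Q Q]
rQQQ => rmQQ   [Q ::= m]
rmQQ => rmmQ   [Q ::= m]
rmmQ => rmmm   [Q ::= m]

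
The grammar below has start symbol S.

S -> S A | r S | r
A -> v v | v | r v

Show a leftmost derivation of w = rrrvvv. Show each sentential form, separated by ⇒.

S⇒SA⇒rSA⇒rSAA⇒rrAA⇒rrrvA⇒rrrvvv

S ⇒ SA   [S -> S A]
SA ⇒ rSA   [S -> r S]
rSA ⇒ rSAA   [S -> S A]
rSAA ⇒ rrAA   [S -> r]
rrAA ⇒ rrrvA   [A -> r v]
rrrvA ⇒ rrrvvv   [A -> v v]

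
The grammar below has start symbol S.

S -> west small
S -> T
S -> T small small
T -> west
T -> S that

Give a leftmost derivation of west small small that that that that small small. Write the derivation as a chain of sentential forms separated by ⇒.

S ⇒ T small small   [S -> T small small]
T small small ⇒ S that small small   [T -> S that]
S that small small ⇒ T that small small   [S -> T]
T that small small ⇒ S that that small small   [T -> S that]
S that that small small ⇒ T that that small small   [S -> T]
T that that small small ⇒ S that that that small small   [T -> S that]
S that that that small small ⇒ T that that that small small   [S -> T]
T that that that small small ⇒ S that that that that small small   [T -> S that]
S that that that that small small ⇒ T small small that that that that small small   [S -> T small small]
T small small that that that that small small ⇒ west small small that that that that small small   [T -> west]

S ⇒ T small small ⇒ S that small small ⇒ T that small small ⇒ S that that small small ⇒ T that that small small ⇒ S that that that small small ⇒ T that that that small small ⇒ S that that that that small small ⇒ T small small that that that that small small ⇒ west small small that that that that small small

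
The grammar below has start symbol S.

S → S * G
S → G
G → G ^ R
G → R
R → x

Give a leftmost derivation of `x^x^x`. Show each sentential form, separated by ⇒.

S ⇒ G   [S → G]
G ⇒ G^R   [G → G ^ R]
G^R ⇒ G^R^R   [G → G ^ R]
G^R^R ⇒ R^R^R   [G → R]
R^R^R ⇒ x^R^R   [R → x]
x^R^R ⇒ x^x^R   [R → x]
x^x^R ⇒ x^x^x   [R → x]

S ⇒ G ⇒ G^R ⇒ G^R^R ⇒ R^R^R ⇒ x^R^R ⇒ x^x^R ⇒ x^x^x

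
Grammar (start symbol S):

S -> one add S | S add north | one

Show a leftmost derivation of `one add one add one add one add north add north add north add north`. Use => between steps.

S => S add north   [S -> S add north]
S add north => S add north add north   [S -> S add north]
S add north add north => one add S add north add north   [S -> one add S]
one add S add north add north => one add one add S add north add north   [S -> one add S]
one add one add S add north add north => one add one add S add north add north add north   [S -> S add north]
one add one add S add north add north add north => one add one add one add S add north add north add north   [S -> one add S]
one add one add one add S add north add north add north => one add one add one add S add north add north add north add north   [S -> S add north]
one add one add one add S add north add north add north add north => one add one add one add one add north add north add north add north   [S -> one]

S => S add north => S add north add north => one add S add north add north => one add one add S add north add north => one add one add S add north add north add north => one add one add one add S add north add north add north => one add one add one add S add north add north add north add north => one add one add one add one add north add north add north add north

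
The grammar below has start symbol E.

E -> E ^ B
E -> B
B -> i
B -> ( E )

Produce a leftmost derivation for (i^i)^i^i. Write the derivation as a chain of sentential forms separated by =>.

E=>E^B=>E^B^B=>B^B^B=>(E)^B^B=>(E^B)^B^B=>(B^B)^B^B=>(i^B)^B^B=>(i^i)^B^B=>(i^i)^i^B=>(i^i)^i^i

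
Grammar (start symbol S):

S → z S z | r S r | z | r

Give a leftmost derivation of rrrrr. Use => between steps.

S => rSr => rrSrr => rrrrr

S => rSr   [S → r S r]
rSr => rrSrr   [S → r S r]
rrSrr => rrrrr   [S → r]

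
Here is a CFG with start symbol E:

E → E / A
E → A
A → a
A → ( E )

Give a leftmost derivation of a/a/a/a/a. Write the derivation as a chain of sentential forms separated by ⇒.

E ⇒ E/A ⇒ E/A/A ⇒ E/A/A/A ⇒ E/A/A/A/A ⇒ A/A/A/A/A ⇒ a/A/A/A/A ⇒ a/a/A/A/A ⇒ a/a/a/A/A ⇒ a/a/a/a/A ⇒ a/a/a/a/a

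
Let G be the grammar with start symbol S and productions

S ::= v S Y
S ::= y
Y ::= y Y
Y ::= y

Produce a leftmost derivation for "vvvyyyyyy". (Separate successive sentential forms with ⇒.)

S ⇒ vSY   [S ::= v S Y]
vSY ⇒ vvSYY   [S ::= v S Y]
vvSYY ⇒ vvvSYYY   [S ::= v S Y]
vvvSYYY ⇒ vvvyYYY   [S ::= y]
vvvyYYY ⇒ vvvyyYY   [Y ::= y]
vvvyyYY ⇒ vvvyyyYY   [Y ::= y Y]
vvvyyyYY ⇒ vvvyyyyYY   [Y ::= y Y]
vvvyyyyYY ⇒ vvvyyyyyY   [Y ::= y]
vvvyyyyyY ⇒ vvvyyyyyy   [Y ::= y]

S ⇒ vSY ⇒ vvSYY ⇒ vvvSYYY ⇒ vvvyYYY ⇒ vvvyyYY ⇒ vvvyyyYY ⇒ vvvyyyyYY ⇒ vvvyyyyyY ⇒ vvvyyyyyy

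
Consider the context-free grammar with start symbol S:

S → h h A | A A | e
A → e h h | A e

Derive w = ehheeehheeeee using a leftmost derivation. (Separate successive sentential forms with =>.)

S => AA   [S → A A]
AA => AeA   [A → A e]
AeA => AeeA   [A → A e]
AeeA => ehheeA   [A → e h h]
ehheeA => ehheeAe   [A → A e]
ehheeAe => ehheeAee   [A → A e]
ehheeAee => ehheeAeee   [A → A e]
ehheeAeee => ehheeAeeee   [A → A e]
ehheeAeeee => ehheeAeeeee   [A → A e]
ehheeAeeeee => ehheeehheeeee   [A → e h h]

S => AA => AeA => AeeA => ehheeA => ehheeAe => ehheeAee => ehheeAeee => ehheeAeeee => ehheeAeeeee => ehheeehheeeee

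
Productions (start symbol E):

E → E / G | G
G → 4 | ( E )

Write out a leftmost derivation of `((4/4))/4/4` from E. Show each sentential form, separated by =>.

E => E/G   [E → E / G]
E/G => E/G/G   [E → E / G]
E/G/G => G/G/G   [E → G]
G/G/G => (E)/G/G   [G → ( E )]
(E)/G/G => (G)/G/G   [E → G]
(G)/G/G => ((E))/G/G   [G → ( E )]
((E))/G/G => ((E/G))/G/G   [E → E / G]
((E/G))/G/G => ((G/G))/G/G   [E → G]
((G/G))/G/G => ((4/G))/G/G   [G → 4]
((4/G))/G/G => ((4/4))/G/G   [G → 4]
((4/4))/G/G => ((4/4))/4/G   [G → 4]
((4/4))/4/G => ((4/4))/4/4   [G → 4]

E => E/G => E/G/G => G/G/G => (E)/G/G => (G)/G/G => ((E))/G/G => ((E/G))/G/G => ((G/G))/G/G => ((4/G))/G/G => ((4/4))/G/G => ((4/4))/4/G => ((4/4))/4/4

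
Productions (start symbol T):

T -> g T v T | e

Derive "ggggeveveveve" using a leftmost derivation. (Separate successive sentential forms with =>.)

T=>gTvT=>ggTvTvT=>gggTvTvTvT=>ggggTvTvTvTvT=>ggggevTvTvTvT=>ggggevevTvTvT=>ggggevevevTvT=>ggggevevevevT=>ggggeveveveve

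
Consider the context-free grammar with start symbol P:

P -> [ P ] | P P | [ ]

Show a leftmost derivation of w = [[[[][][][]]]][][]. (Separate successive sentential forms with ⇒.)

P ⇒ PP ⇒ PPP ⇒ [P]PP ⇒ [[P]]PP ⇒ [[[P]]]PP ⇒ [[[PP]]]PP ⇒ [[[[]P]]]PP ⇒ [[[[]PP]]]PP ⇒ [[[[]PPP]]]PP ⇒ [[[[][]PP]]]PP ⇒ [[[[][][]P]]]PP ⇒ [[[[][][][]]]]PP ⇒ [[[[][][][]]]][]P ⇒ [[[[][][][]]]][][]

P ⇒ PP   [P -> P P]
PP ⇒ PPP   [P -> P P]
PPP ⇒ [P]PP   [P -> [ P ]]
[P]PP ⇒ [[P]]PP   [P -> [ P ]]
[[P]]PP ⇒ [[[P]]]PP   [P -> [ P ]]
[[[P]]]PP ⇒ [[[PP]]]PP   [P -> P P]
[[[PP]]]PP ⇒ [[[[]P]]]PP   [P -> [ ]]
[[[[]P]]]PP ⇒ [[[[]PP]]]PP   [P -> P P]
[[[[]PP]]]PP ⇒ [[[[]PPP]]]PP   [P -> P P]
[[[[]PPP]]]PP ⇒ [[[[][]PP]]]PP   [P -> [ ]]
[[[[][]PP]]]PP ⇒ [[[[][][]P]]]PP   [P -> [ ]]
[[[[][][]P]]]PP ⇒ [[[[][][][]]]]PP   [P -> [ ]]
[[[[][][][]]]]PP ⇒ [[[[][][][]]]][]P   [P -> [ ]]
[[[[][][][]]]][]P ⇒ [[[[][][][]]]][][]   [P -> [ ]]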